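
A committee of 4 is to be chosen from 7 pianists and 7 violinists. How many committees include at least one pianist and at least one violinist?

931

Total 4-person selections from all 14: C(14,4) = 1001.
Selections missing a whole group: no pianists → C(7,4) = 35; no violinists → C(7,4) = 35.
Both groups omitted at once is impossible, so 1001 − 70 = 931.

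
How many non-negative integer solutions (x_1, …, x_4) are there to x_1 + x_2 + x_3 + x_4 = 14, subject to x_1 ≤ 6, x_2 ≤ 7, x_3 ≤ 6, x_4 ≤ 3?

121

Without the upper bounds there are C(17,3) = 680 ways to split 14 among 4 variables.
Subtract solutions that violate a single cap (substitute x_i' = x_i − (cap_i+1)): x_1 ≥ 7 gives C(10,3) = 120; x_2 ≥ 8 gives C(9,3) = 84; x_3 ≥ 7 gives C(10,3) = 120; x_4 ≥ 4 gives C(13,3) = 286. Together 610.
Add back pairs where two caps are both exceeded: 0 + 1 + 20 + 0 + 10 + 20 = 51.
By inclusion–exclusion the count is 680 − 610 + 51 = 121.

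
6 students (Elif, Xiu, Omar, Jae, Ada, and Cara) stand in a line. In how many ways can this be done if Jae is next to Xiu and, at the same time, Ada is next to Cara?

96

Treat {Jae,Xiu} as one block (2 orders) and {Ada,Cara} as another (2 orders).
That leaves 4 units to arrange: 2 × 2 × 4! = 4 × 24 = 96.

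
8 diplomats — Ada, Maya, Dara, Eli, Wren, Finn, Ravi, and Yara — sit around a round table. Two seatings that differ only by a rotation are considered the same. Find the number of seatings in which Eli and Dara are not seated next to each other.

Without the restriction there are (7)! = 5040 seatings.
Seatings with Eli beside Dara: treat them as a block with 2 internal orders, giving 2 × (6)! = 1440.
Subtracting, 5040 − 1440 = 3600.

3600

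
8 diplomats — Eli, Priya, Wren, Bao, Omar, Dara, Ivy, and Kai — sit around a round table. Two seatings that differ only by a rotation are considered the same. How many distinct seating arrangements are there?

5040

Seat Eli anywhere (absorbing the rotational symmetry), then permute the other 7: (7)! = 5040.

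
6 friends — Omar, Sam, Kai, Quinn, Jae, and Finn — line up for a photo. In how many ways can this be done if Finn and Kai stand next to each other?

240

Treat {Finn, Kai} as a single unit. There are 5 units to order, and the pair itself can be ordered 2 ways.
That gives 2 × 5! = 2 × 120 = 240.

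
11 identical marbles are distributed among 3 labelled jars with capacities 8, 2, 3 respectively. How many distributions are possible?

Ignoring the caps, the number of non-negative solutions to x_1+…+x_3 = 11 is C(13,2) = 78.
Subtract solutions that violate a single cap (substitute x_i' = x_i − (cap_i+1)): x_1 ≥ 9 gives C(4,2) = 6; x_2 ≥ 3 gives C(10,2) = 45; x_3 ≥ 4 gives C(9,2) = 36. Together 87.
Add back pairs where two caps are both exceeded: 0 + 0 + 15 = 15.
By inclusion–exclusion the count is 78 − 87 + 15 = 6.

6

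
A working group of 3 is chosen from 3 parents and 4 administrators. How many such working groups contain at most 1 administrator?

Split by how many administrators are chosen (0 through 1).
Sum: C(4,0)·C(3,3) + C(4,1)·C(3,2) = 1 + 12 = 13.

13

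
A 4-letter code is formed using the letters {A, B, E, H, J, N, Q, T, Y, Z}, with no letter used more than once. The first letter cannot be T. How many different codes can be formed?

The first letter has 10−1 = 9 choices (anything except T).
The remaining 3 letters are filled from the other 9 symbols without repetition: 9 × 8 × 7 = 504.
Total: 9 × 504 = 4536.

4536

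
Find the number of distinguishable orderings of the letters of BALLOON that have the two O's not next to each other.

There are 7!/(2!·2!) = 1260 arrangements of BALLOON in total.
Arrangements with the O's together: treat OO as one letter, giving (6)!/(2!) = 360.
Subtracting, 1260 − 360 = 900 arrangements keep the O's apart.

900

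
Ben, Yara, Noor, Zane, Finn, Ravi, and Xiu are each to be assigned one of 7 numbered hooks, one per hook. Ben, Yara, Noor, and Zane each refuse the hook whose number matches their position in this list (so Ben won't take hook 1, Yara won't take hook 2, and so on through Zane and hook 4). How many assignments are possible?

2790

Let Aᵢ (for 1 ≤ i ≤ 4) be the placements that put person i in their forbidden hook. Any j of these fix j positions, leaving (7−j)! ways to fill the rest, and there are C(4,j) ways to pick which j.
By inclusion–exclusion, the number of valid placements is Σ_{j=0}^{4} (−1)^j C(4,j)·(7−j)!.
Computing: 5040 − 2880 + 720 − 96 + 6 = 2790.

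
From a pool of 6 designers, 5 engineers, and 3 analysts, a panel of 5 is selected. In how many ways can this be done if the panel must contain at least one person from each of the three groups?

1365

Unrestricted: C(14,5) = 2002 ways to pick any 5 of the 14.
Subtract selections that omit an entire group: no designers → C(8,5) = 56; no engineers → C(9,5) = 126; no analysts → C(11,5) = 462.
Add back selections omitting two groups (i.e. drawn from a single group): C(6,5) + C(5,5) + C(3,5) = 7.
By inclusion–exclusion: 2002 − 644 + 7 = 1365.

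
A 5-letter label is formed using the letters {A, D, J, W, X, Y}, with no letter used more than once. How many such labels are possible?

720

Choose and order 5 of the 6 symbols: the first letter has 6 options, the next 5, and so on down to 2.
That product is 6 × 5 × 4 × 3 × 2 = 720.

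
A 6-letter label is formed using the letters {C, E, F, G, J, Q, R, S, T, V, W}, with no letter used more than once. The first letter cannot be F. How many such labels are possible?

302400

The first letter has 11−1 = 10 choices (anything except F).
The remaining 5 letters are filled from the other 10 symbols without repetition: 10 × 9 × 8 × 7 × 6 = 30240.
Total: 10 × 30240 = 302400.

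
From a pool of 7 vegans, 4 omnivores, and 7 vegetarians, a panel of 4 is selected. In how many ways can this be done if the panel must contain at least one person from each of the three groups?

1470

With no constraint there are C(18,4) = 3060 possible selections.
Selections missing a whole group: no vegans → C(11,4) = 330; no omnivores → C(14,4) = 1001; no vegetarians → C(11,4) = 330.
Add back selections omitting two groups (i.e. drawn from a single group): C(7,4) + C(4,4) + C(7,4) = 71.
By inclusion–exclusion: 3060 − 1661 + 71 = 1470.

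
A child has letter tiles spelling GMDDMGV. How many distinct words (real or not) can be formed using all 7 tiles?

630

Letter multiplicities in GMDDMGV: D×2, G×2, M×2, V×1.
So there are 7! / (2!·2!·2!) = 630 distinguishable arrangements.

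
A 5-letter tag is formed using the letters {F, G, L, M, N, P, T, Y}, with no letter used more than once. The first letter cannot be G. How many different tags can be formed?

5880

The first letter has 8−1 = 7 choices (anything except G).
The remaining 4 letters are filled from the other 7 symbols without repetition: 7 × 6 × 5 × 4 = 840.
Total: 7 × 840 = 5880.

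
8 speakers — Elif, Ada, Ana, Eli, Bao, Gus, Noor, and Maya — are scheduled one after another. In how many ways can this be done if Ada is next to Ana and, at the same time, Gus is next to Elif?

Treat {Ada,Ana} as one block (2 orders) and {Gus,Elif} as another (2 orders).
That leaves 6 units to arrange: 2 × 2 × 6! = 4 × 720 = 2880.

2880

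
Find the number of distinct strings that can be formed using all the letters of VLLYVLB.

Letter multiplicities in VLLYVLB: B×1, L×3, V×2, Y×1.
Dividing 7! = 5040 by 3!·2! = 12 for the repeated letters gives 420.

420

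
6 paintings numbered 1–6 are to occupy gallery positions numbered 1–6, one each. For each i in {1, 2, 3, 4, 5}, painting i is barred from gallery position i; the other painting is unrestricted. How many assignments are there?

309

Let Aᵢ (for 1 ≤ i ≤ 5) be the placements that put painting i in its forbidden gallery position. Any j of these fix j positions, leaving (6−j)! ways to fill the rest, and there are C(5,j) ways to pick which j.
By inclusion–exclusion, the number of valid placements is Σ_{j=0}^{5} (−1)^j C(5,j)·(6−j)!.
Computing: 720 − 600 + 240 − 60 + 10 − 1 = 309.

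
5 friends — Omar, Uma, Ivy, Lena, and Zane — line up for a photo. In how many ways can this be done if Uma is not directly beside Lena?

72

There are 5! = 120 arrangements in all. If Uma and Lena are adjacent, merging them into one block gives 2·(4)! = 48 arrangements.
So 120 − 48 = 72 arrangements keep them apart.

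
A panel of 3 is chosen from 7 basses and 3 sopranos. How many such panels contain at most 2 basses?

Split by how many basses are chosen (0 through 2).
Sum: C(7,0)·C(3,3) + C(7,1)·C(3,2) + C(7,2)·C(3,1) = 1 + 21 + 63 = 85.

85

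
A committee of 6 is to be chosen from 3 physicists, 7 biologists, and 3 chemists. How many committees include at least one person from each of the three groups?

1302

Unrestricted: C(13,6) = 1716 ways to pick any 6 of the 13.
Selections missing a whole group: no physicists → C(10,6) = 210; no biologists → C(6,6) = 1; no chemists → C(10,6) = 210.
Add back selections omitting two groups (i.e. drawn from a single group): C(3,6) + C(7,6) + C(3,6) = 7.
By inclusion–exclusion: 1716 − 421 + 7 = 1302.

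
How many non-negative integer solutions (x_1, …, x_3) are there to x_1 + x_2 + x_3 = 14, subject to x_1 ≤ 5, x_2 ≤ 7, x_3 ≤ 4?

6

Without the upper bounds there are C(16,2) = 120 ways to split 14 among 3 variables.
Subtract solutions that violate a single cap (substitute x_i' = x_i − (cap_i+1)): x_1 ≥ 6 gives C(10,2) = 45; x_2 ≥ 8 gives C(8,2) = 28; x_3 ≥ 5 gives C(11,2) = 55. Together 128.
Add back pairs where two caps are both exceeded: 1 + 10 + 3 = 14.
By inclusion–exclusion the count is 120 − 128 + 14 = 6.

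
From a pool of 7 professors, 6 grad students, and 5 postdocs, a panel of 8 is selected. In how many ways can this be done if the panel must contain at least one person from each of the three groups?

Unrestricted: C(18,8) = 43758 ways to pick any 8 of the 18.
Selections missing a whole group: no professors → C(11,8) = 165; no grad students → C(12,8) = 495; no postdocs → C(13,8) = 1287.
Add back selections omitting two groups (i.e. drawn from a single group): C(7,8) + C(6,8) + C(5,8) = 0.
By inclusion–exclusion: 43758 − 1947 + 0 = 41811.

41811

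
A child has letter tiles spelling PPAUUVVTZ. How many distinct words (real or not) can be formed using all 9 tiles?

PPAUUVVTZ has 9 letters with P appearing twice, U appearing twice, and V appearing twice.
So there are 9! / (2!·2!·2!) = 45360 distinguishable arrangements.

45360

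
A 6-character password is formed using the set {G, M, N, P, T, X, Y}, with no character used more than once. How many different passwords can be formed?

Choose and order 6 of the 7 symbols: the first character has 7 options, the next 6, and so on down to 2.
That product is 7 × 6 × 5 × 4 × 3 × 2 = 5040.

5040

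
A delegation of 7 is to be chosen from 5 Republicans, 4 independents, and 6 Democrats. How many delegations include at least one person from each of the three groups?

5949

With no constraint there are C(15,7) = 6435 possible selections.
Selections missing a whole group: no Republicans → C(10,7) = 120; no independents → C(11,7) = 330; no Democrats → C(9,7) = 36.
Add back selections omitting two groups (i.e. drawn from a single group): C(5,7) + C(4,7) + C(6,7) = 0.
By inclusion–exclusion: 6435 − 486 + 0 = 5949.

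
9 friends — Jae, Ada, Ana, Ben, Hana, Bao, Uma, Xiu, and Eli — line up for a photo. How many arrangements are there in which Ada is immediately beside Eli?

80640

Glue Ada and Eli into one block (2 internal orders), leaving 8 units to arrange in a row.
So the count is 2·(8)! = 80640.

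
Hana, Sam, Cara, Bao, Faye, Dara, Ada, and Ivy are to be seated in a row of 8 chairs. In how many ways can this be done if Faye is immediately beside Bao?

Treat {Faye, Bao} as a single unit. There are 7 units to order, and the pair itself can be ordered 2 ways.
That gives 2 × 7! = 2 × 5040 = 10080.

10080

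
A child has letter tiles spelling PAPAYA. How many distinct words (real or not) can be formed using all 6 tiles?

60

PAPAYA has 6 letters with A appearing 3 times and P appearing twice.
So there are 6! / (3!·2!) = 60 distinguishable arrangements.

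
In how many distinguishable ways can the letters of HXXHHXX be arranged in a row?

35

The 7 letters of HXXHHXX have repeats: H appearing 3 times and X appearing 4 times.
Dividing 7! = 5040 by 4!·3! = 144 for the repeated letters gives 35.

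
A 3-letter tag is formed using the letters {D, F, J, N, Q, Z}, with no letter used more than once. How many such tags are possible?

Choose and order 3 of the 6 symbols: the first letter has 6 options, the next 5, then 4.
6 × 5 × 4 = 120.

120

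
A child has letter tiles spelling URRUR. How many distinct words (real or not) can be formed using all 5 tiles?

10

The 5 letters of URRUR have repeats: R appearing 3 times and U appearing twice.
The number of distinct arrangements is 5!/(3!·2!) = 120/12 = 10.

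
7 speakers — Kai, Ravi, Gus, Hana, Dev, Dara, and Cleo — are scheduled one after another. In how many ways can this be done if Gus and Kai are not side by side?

There are 7! = 5040 arrangements in all. If Gus and Kai are adjacent, merging them into one block gives 2·(6)! = 1440 arrangements.
Complementary counting: 5040 − 1440 = 3600.

3600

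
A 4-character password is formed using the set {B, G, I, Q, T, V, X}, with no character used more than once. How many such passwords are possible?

With no repetition, fill the 4 characters in order: 7 choices, then 6, down to 4.
That product is 7 × 6 × 5 × 4 = 840.

840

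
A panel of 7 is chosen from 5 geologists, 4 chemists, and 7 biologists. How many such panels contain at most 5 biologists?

Split by how many biologists are chosen (0 through 5).
Sum: C(7,0)·C(9,7) + C(7,1)·C(9,6) + C(7,2)·C(9,5) + C(7,3)·C(9,4) + C(7,4)·C(9,3) + C(7,5)·C(9,2) = 36 + 588 + 2646 + 4410 + 2940 + 756 = 11376.

11376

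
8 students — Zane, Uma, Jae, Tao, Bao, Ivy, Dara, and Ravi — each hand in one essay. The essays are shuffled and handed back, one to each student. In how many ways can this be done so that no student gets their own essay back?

Let Aᵢ be the assignments in which student i gets their own essay. We want the size of the complement of A₁∪…∪A_8.
By inclusion–exclusion this is Σ_{j=0}^{8} (−1)^j C(8,j)·(8−j)!.
Computing: 40320 − 40320 + 20160 − 6720 + 1680 − 336 + 56 − 8 + 1 = 14833.

14833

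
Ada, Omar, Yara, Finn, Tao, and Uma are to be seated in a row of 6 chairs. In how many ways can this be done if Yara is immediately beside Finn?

240

Place the 4 others and the Yara-Finn pair as 5 objects in a line; the pair has 2 internal arrangements.
So the count is 2·(5)! = 240.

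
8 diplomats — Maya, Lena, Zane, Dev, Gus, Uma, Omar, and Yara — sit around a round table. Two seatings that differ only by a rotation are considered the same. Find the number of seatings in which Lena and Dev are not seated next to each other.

All circular seatings of 8 people number (7)! = 5040.
Those with Lena next to Dev: fuse the pair into one unit and seat 7 units around a circle — 2·(6)! = 1440.
Subtracting, 5040 − 1440 = 3600.

3600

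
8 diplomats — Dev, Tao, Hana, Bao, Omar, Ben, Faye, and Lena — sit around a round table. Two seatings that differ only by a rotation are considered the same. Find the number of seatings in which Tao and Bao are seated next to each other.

1440

Treat {Tao, Bao} as one unit (2 internal orders) and seat the resulting 7 units around the table: (6)! circular arrangements.
So 2 × (6)! = 2 × 720 = 1440.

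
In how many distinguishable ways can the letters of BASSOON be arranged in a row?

BASSOON has 7 letters with O appearing twice and S appearing twice.
The number of distinct arrangements is 7!/(2!·2!) = 5040/4 = 1260.

1260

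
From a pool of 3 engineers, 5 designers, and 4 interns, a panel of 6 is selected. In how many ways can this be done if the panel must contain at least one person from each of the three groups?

805

With no constraint there are C(12,6) = 924 possible selections.
Selections missing a whole group: no engineers → C(9,6) = 84; no designers → C(7,6) = 7; no interns → C(8,6) = 28.
Add back selections omitting two groups (i.e. drawn from a single group): C(3,6) + C(5,6) + C(4,6) = 0.
By inclusion–exclusion: 924 − 119 + 0 = 805.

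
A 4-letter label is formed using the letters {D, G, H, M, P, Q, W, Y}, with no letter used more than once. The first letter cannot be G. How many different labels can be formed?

The first letter has 8−1 = 7 choices (anything except G).
The remaining 3 letters are filled from the other 7 symbols without repetition: 7 × 6 × 5 = 210.
Total: 7 × 210 = 1470.

1470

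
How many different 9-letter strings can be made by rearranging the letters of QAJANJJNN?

QAJANJJNN has 9 letters with A appearing twice, J appearing 3 times, and N appearing 3 times.
So there are 9! / (3!·3!·2!) = 5040 distinguishable arrangements.

5040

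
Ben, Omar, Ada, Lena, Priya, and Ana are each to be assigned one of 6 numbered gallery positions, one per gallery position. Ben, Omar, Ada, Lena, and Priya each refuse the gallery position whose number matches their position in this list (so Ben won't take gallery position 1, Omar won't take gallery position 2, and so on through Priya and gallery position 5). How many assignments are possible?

Let Aᵢ (for 1 ≤ i ≤ 5) be the placements that put person i in their forbidden gallery position. Any j of these fix j positions, leaving (6−j)! ways to fill the rest, and there are C(5,j) ways to pick which j.
By inclusion–exclusion, the number of valid placements is Σ_{j=0}^{5} (−1)^j C(5,j)·(6−j)!.
Computing: 720 − 600 + 240 − 60 + 10 − 1 = 309.

309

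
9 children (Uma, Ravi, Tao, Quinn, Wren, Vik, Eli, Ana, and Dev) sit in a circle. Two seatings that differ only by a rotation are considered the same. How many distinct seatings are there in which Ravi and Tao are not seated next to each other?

Without the restriction there are (8)! = 40320 seatings.
Seatings with Ravi beside Tao: treat them as a block with 2 internal orders, giving 2 × (7)! = 10080.
Subtracting, 40320 − 10080 = 30240.

30240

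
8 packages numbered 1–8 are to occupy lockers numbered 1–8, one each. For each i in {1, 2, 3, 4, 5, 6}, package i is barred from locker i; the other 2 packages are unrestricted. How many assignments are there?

18806

Let Aᵢ (for 1 ≤ i ≤ 6) be the placements that put package i in its forbidden locker. Any j of these fix j positions, leaving (8−j)! ways to fill the rest, and there are C(6,j) ways to pick which j.
By inclusion–exclusion, the number of valid placements is Σ_{j=0}^{6} (−1)^j C(6,j)·(8−j)!.
Computing: 40320 − 30240 + 10800 − 2400 + 360 − 36 + 2 = 18806.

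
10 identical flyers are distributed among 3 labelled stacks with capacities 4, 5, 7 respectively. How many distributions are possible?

24

Without the upper bounds there are C(12,2) = 66 ways to split 10 among 3 stacks.
Subtract solutions that violate a single cap (substitute x_i' = x_i − (cap_i+1)): x_1 ≥ 5 gives C(7,2) = 21; x_2 ≥ 6 gives C(6,2) = 15; x_3 ≥ 8 gives C(4,2) = 6. Together 42.
No two caps can be exceeded simultaneously, so the pair terms are all 0.
By inclusion–exclusion the count is 66 − 42 + 0 = 24.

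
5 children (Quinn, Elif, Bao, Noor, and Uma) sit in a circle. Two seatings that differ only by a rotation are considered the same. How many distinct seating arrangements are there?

24

Fix one person's seat to break rotational symmetry; the remaining 4 people can be arranged in (4)! = 24 ways.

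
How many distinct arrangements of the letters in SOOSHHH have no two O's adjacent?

There are 7!/(3!·2!·2!) = 210 arrangements of SOOSHHH in total.
If the two O's are adjacent, glue them into one block, leaving 6 items to arrange: (6)!/(3!·2!) = 60 ways.
Hence 210 − 60 = 150.

150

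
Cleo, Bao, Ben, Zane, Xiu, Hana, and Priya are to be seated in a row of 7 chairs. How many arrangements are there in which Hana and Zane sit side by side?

1440

Place the 5 others and the Hana-Zane pair as 6 objects in a line; the pair has 2 internal arrangements.
That gives 2 × 6! = 2 × 720 = 1440.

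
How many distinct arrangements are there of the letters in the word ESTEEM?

ESTEEM has 6 letters with E appearing 3 times.
So there are 6! / (3!) = 120 distinguishable arrangements.

120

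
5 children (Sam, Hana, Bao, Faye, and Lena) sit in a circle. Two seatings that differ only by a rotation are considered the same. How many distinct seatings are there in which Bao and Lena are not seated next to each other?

12

All circular seatings of 5 people number (4)! = 24.
Those with Bao next to Lena: fuse the pair into one unit and seat 4 units around a circle — 2·(3)! = 12.
Subtracting, 24 − 12 = 12.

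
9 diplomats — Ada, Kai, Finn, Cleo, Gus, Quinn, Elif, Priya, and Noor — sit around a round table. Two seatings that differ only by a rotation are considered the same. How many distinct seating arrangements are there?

40320

Around a circle, 9 distinct people have 9!/9 = (8)! = 40320 rotationally distinct seatings.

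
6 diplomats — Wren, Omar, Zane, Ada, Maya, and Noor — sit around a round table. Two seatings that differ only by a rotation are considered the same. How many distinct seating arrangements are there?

120

Around a circle, 6 distinct people have 6!/6 = (5)! = 120 rotationally distinct seatings.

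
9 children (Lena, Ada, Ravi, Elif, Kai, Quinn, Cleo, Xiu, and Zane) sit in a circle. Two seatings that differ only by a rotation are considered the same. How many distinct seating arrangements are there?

40320

Seat Lena anywhere (absorbing the rotational symmetry), then permute the other 8: (8)! = 40320.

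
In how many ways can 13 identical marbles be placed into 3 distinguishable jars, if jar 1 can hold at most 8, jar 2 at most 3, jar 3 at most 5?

Without the upper bounds there are C(15,2) = 105 ways to split 13 among 3 jars.
Subtract solutions that violate a single cap (substitute x_i' = x_i − (cap_i+1)): x_1 ≥ 9 gives C(6,2) = 15; x_2 ≥ 4 gives C(11,2) = 55; x_3 ≥ 6 gives C(9,2) = 36. Together 106.
Add back pairs where two caps are both exceeded: 1 + 0 + 10 = 11.
By inclusion–exclusion the count is 105 − 106 + 11 = 10.

10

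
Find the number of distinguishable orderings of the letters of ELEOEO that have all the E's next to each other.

Treat the 3 copies of E as a single block. The multiset to arrange is then {EEE, L, O, O}, 4 items in all.
That gives (4)!/(2!) = 12 arrangements.

12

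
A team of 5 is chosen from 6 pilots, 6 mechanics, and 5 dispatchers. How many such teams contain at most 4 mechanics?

Split by how many mechanics are chosen (0 through 4).
Sum: C(6,0)·C(11,5) + C(6,1)·C(11,4) + C(6,2)·C(11,3) + C(6,3)·C(11,2) + C(6,4)·C(11,1) = 462 + 1980 + 2475 + 1100 + 165 = 6182.

6182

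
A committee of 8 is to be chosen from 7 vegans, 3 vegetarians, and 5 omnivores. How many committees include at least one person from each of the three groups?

5894

Total 8-person selections from all 15: C(15,8) = 6435.
Subtract selections that omit an entire group: no vegans → C(8,8) = 1; no vegetarians → C(12,8) = 495; no omnivores → C(10,8) = 45.
Add back selections omitting two groups (i.e. drawn from a single group): C(7,8) + C(3,8) + C(5,8) = 0.
By inclusion–exclusion: 6435 − 541 + 0 = 5894.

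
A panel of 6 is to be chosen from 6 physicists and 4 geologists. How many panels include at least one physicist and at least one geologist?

Total 6-person selections from all 10: C(10,6) = 210.
Selections missing a whole group: no physicists → C(4,6) = 0; no geologists → C(6,6) = 1.
Both groups omitted at once is impossible, so 210 − 1 = 209.

209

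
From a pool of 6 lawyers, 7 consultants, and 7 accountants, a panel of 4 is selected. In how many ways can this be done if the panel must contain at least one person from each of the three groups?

Total 4-person selections from all 20: C(20,4) = 4845.
Subtract selections that omit an entire group: no lawyers → C(14,4) = 1001; no consultants → C(13,4) = 715; no accountants → C(13,4) = 715.
Add back selections omitting two groups (i.e. drawn from a single group): C(6,4) + C(7,4) + C(7,4) = 85.
By inclusion–exclusion: 4845 − 2431 + 85 = 2499.

2499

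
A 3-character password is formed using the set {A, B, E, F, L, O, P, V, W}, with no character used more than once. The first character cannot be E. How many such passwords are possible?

The first character has 9−1 = 8 choices (anything except E).
The remaining 2 characters are filled from the other 8 symbols without repetition: 8 × 7 = 56.
Total: 8 × 56 = 448.

448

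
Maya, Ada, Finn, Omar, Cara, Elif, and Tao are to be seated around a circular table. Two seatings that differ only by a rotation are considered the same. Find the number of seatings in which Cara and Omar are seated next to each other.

240

Treat {Cara, Omar} as one unit (2 internal orders) and seat the resulting 6 units around the table: (5)! circular arrangements.
So 2 × (5)! = 2 × 120 = 240.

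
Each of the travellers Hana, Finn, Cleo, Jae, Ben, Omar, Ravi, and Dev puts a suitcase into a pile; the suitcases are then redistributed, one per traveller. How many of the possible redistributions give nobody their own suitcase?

14833

Let Aᵢ be the assignments in which traveller i gets their own suitcase. We want the size of the complement of A₁∪…∪A_8.
By inclusion–exclusion this is Σ_{j=0}^{8} (−1)^j C(8,j)·(8−j)!.
Computing: 40320 − 40320 + 20160 − 6720 + 1680 − 336 + 56 − 8 + 1 = 14833.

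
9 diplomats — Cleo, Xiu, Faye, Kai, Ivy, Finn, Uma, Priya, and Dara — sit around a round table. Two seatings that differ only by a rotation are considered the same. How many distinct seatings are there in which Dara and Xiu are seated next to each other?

10080

Glue Dara and Xiu into a block (2 internal orders). Seating 8 units around a circle gives (7)! arrangements.
So 2 × (7)! = 2 × 5040 = 10080.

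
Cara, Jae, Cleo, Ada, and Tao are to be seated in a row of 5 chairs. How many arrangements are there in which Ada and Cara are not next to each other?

There are 5! = 120 arrangements in all. If Ada and Cara are adjacent, merging them into one block gives 2·(4)! = 48 arrangements.
So 120 − 48 = 72 arrangements keep them apart.

72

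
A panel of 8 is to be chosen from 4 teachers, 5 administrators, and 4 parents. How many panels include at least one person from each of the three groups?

Total 8-person selections from all 13: C(13,8) = 1287.
Selections missing a whole group: no teachers → C(9,8) = 9; no administrators → C(8,8) = 1; no parents → C(9,8) = 9.
Add back selections omitting two groups (i.e. drawn from a single group): C(4,8) + C(5,8) + C(4,8) = 0.
By inclusion–exclusion: 1287 − 19 + 0 = 1268.

1268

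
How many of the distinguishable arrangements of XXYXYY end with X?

With the last slot taken by X, it remains to arrange the other 5 letters (XYXYY).
Those 5 letters have X appearing twice and Y appearing 3 times, giving (5)!/(3!·2!) = 10.

10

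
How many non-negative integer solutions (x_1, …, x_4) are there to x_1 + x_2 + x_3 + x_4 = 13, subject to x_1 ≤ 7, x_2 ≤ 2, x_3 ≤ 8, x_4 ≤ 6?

133

Without the upper bounds there are C(16,3) = 560 ways to split 13 among 4 variables.
Subtract solutions that violate a single cap (substitute x_i' = x_i − (cap_i+1)): x_1 ≥ 8 gives C(8,3) = 56; x_2 ≥ 3 gives C(13,3) = 286; x_3 ≥ 9 gives C(7,3) = 35; x_4 ≥ 7 gives C(9,3) = 84. Together 461.
Add back pairs where two caps are both exceeded: 10 + 0 + 0 + 4 + 20 + 0 = 34.
By inclusion–exclusion the count is 560 − 461 + 34 = 133.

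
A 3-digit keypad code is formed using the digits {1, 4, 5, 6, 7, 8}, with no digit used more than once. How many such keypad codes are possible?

120

Choose and order 3 of the 6 symbols: the first digit has 6 options, the next 5, then 4.
That product is 6 × 5 × 4 = 120.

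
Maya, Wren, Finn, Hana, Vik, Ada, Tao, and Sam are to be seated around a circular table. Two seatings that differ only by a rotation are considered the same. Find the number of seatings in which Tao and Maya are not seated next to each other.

3600

Without the restriction there are (7)! = 5040 seatings.
Seatings with Tao beside Maya: treat them as a block with 2 internal orders, giving 2 × (6)! = 1440.
Subtracting, 5040 − 1440 = 3600.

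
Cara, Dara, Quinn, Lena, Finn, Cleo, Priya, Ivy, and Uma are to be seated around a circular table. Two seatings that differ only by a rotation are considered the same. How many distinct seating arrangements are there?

40320

Around a circle, 9 distinct people have 9!/9 = (8)! = 40320 rotationally distinct seatings.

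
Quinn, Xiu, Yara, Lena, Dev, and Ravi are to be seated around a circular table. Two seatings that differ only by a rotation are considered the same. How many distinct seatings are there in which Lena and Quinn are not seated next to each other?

Without the restriction there are (5)! = 120 seatings.
Seatings with Lena beside Quinn: treat them as a block with 2 internal orders, giving 2 × (4)! = 48.
Subtracting, 120 − 48 = 72.

72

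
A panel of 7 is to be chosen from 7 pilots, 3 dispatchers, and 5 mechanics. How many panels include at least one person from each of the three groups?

Total 7-person selections from all 15: C(15,7) = 6435.
Subtract selections that omit an entire group: no pilots → C(8,7) = 8; no dispatchers → C(12,7) = 792; no mechanics → C(10,7) = 120.
Add back selections omitting two groups (i.e. drawn from a single group): C(7,7) + C(3,7) + C(5,7) = 1.
By inclusion–exclusion: 6435 − 920 + 1 = 5516.

5516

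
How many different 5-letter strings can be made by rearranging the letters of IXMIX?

The 5 letters of IXMIX have repeats: I appearing twice and X appearing twice.
Dividing 5! = 120 by 2!·2! = 4 for the repeated letters gives 30.

30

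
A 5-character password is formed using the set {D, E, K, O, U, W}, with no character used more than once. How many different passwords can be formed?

With no repetition, fill the 5 characters in order: 6 choices, then 5, down to 2.
6 × 5 × 4 × 3 × 2 = 720.

720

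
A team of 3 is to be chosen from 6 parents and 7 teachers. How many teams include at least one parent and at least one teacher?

231

With no constraint there are C(13,3) = 286 possible selections.
Subtract selections that omit an entire group: no parents → C(7,3) = 35; no teachers → C(6,3) = 20.
Both groups omitted at once is impossible, so 286 − 55 = 231.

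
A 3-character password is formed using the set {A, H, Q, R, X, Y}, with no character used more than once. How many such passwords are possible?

Choose and order 3 of the 6 symbols: the first character has 6 options, the next 5, then 4.
That product is 6 × 5 × 4 = 120.

120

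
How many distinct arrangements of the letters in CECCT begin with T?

Fix T in the first position and arrange the remaining 4 letters.
Those 4 letters have C appearing 3 times, giving (4)!/(3!) = 4.

4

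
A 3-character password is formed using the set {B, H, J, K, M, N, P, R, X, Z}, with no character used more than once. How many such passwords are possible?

720

With no repetition, fill the 3 characters in order: 10 choices, then 9, down to 8.
That product is 10 × 9 × 8 = 720.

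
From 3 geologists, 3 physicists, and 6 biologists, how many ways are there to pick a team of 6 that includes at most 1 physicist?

Split by how many physicists are chosen (0 through 1).
Sum: C(3,0)·C(9,6) + C(3,1)·C(9,5) = 84 + 378 = 462.

462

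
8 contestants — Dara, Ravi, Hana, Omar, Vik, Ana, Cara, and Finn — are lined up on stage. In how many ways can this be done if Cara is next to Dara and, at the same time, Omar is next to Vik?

2880

Treat {Cara,Dara} as one block (2 orders) and {Omar,Vik} as another (2 orders).
That leaves 6 units to arrange: 2 × 2 × 6! = 4 × 720 = 2880.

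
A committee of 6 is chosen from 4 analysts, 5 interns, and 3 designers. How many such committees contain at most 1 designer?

462

Split by how many designers are chosen (0 through 1).
Sum: C(3,0)·C(9,6) + C(3,1)·C(9,5) = 84 + 378 = 462.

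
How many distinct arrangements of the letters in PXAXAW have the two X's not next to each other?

Total arrangements of PXAXAW: 6!/(2!·2!) = 180.
If the two X's are adjacent, glue them into one block, leaving 5 items to arrange: (5)!/(2!) = 60 ways.
Hence 180 − 60 = 120.

120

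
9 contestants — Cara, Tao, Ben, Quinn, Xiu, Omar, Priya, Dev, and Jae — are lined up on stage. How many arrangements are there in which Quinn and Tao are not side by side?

282240

There are 9! = 362880 arrangements in all. If Quinn and Tao are adjacent, merging them into one block gives 2·(8)! = 80640 arrangements.
Complementary counting: 362880 − 80640 = 282240.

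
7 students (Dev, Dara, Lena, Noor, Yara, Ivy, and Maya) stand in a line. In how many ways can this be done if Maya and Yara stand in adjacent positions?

Treat {Maya, Yara} as a single unit. There are 6 units to order, and the pair itself can be ordered 2 ways.
So the count is 2·(6)! = 1440.

1440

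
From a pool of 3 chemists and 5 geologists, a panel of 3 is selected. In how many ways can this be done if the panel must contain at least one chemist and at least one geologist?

Unrestricted: C(8,3) = 56 ways to pick any 3 of the 8.
Subtract selections that omit an entire group: no chemists → C(5,3) = 10; no geologists → C(3,3) = 1.
Both groups omitted at once is impossible, so 56 − 11 = 45.

45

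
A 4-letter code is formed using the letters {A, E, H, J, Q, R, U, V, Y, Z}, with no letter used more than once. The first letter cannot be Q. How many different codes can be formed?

4536

The first letter has 10−1 = 9 choices (anything except Q).
The remaining 3 letters are filled from the other 9 symbols without repetition: 9 × 8 × 7 = 504.
Total: 9 × 504 = 4536.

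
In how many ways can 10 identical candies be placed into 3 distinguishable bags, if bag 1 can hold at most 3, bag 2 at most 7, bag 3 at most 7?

26

By stars and bars, unrestricted non-negative solutions to x_1+…+x_3 = 10 number C(10+2,2) = 66.
Subtract solutions that violate a single cap (substitute x_i' = x_i − (cap_i+1)): x_1 ≥ 4 gives C(8,2) = 28; x_2 ≥ 8 gives C(4,2) = 6; x_3 ≥ 8 gives C(4,2) = 6. Together 40.
No two caps can be exceeded simultaneously, so the pair terms are all 0.
By inclusion–exclusion the count is 66 − 40 + 0 = 26.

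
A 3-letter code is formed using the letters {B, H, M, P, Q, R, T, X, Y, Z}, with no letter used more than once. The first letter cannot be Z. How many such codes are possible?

The first letter has 10−1 = 9 choices (anything except Z).
The remaining 2 letters are filled from the other 9 symbols without repetition: 9 × 8 = 72.
Total: 9 × 72 = 648.

648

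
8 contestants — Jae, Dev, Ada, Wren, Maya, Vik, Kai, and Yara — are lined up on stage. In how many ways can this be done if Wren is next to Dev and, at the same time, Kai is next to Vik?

Treat {Wren,Dev} as one block (2 orders) and {Kai,Vik} as another (2 orders).
That leaves 6 units to arrange: 2 × 2 × 6! = 4 × 720 = 2880.

2880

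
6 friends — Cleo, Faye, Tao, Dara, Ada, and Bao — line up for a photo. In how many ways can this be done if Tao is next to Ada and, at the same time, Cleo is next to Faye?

Treat {Tao,Ada} as one block (2 orders) and {Cleo,Faye} as another (2 orders).
That leaves 4 units to arrange: 2 × 2 × 4! = 4 × 24 = 96.

96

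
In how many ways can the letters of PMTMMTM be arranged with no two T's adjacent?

Total arrangements of PMTMMTM: 7!/(4!·2!) = 105.
If the two T's are adjacent, glue them into one block, leaving 6 items to arrange: (6)!/(4!) = 30 ways.
Subtracting, 105 − 30 = 75 arrangements keep the T's apart.

75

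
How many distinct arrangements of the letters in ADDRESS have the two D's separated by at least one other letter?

900

Total arrangements of ADDRESS: 7!/(2!·2!) = 1260.
If the two D's are adjacent, glue them into one block, leaving 6 items to arrange: (6)!/(2!) = 360 ways.
Hence 1260 − 360 = 900.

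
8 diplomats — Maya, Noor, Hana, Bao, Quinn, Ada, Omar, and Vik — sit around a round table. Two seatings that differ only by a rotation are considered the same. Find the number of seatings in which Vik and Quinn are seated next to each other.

1440

Treat {Vik, Quinn} as one unit (2 internal orders) and seat the resulting 7 units around the table: (6)! circular arrangements.
So 2 × (6)! = 2 × 720 = 1440.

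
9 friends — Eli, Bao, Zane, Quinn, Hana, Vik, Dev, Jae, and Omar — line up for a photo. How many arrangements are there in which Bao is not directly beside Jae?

282240

There are 9! = 362880 arrangements in all. If Bao and Jae are adjacent, merging them into one block gives 2·(8)! = 80640 arrangements.
Complementary counting: 362880 − 80640 = 282240.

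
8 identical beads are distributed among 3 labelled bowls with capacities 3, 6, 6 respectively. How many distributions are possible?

24

By stars and bars, unrestricted non-negative solutions to x_1+…+x_3 = 8 number C(8+2,2) = 45.
Subtract solutions that violate a single cap (substitute x_i' = x_i − (cap_i+1)): x_1 ≥ 4 gives C(6,2) = 15; x_2 ≥ 7 gives C(3,2) = 3; x_3 ≥ 7 gives C(3,2) = 3. Together 21.
No two caps can be exceeded simultaneously, so the pair terms are all 0.
By inclusion–exclusion the count is 45 − 21 + 0 = 24.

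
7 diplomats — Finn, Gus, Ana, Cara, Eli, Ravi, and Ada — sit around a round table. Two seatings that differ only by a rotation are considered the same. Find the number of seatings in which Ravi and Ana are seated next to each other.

Treat {Ravi, Ana} as one unit (2 internal orders) and seat the resulting 6 units around the table: (5)! circular arrangements.
So 2 × (5)! = 2 × 120 = 240.

240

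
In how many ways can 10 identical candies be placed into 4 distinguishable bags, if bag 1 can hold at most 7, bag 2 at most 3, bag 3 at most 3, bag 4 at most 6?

98

Ignoring the caps, the number of non-negative solutions to x_1+…+x_4 = 10 is C(13,3) = 286.
Subtract solutions that violate a single cap (substitute x_i' = x_i − (cap_i+1)): x_1 ≥ 8 gives C(5,3) = 10; x_2 ≥ 4 gives C(9,3) = 84; x_3 ≥ 4 gives C(9,3) = 84; x_4 ≥ 7 gives C(6,3) = 20. Together 198.
Add back pairs where two caps are both exceeded: 0 + 0 + 0 + 10 + 0 + 0 = 10.
By inclusion–exclusion the count is 286 − 198 + 10 = 98.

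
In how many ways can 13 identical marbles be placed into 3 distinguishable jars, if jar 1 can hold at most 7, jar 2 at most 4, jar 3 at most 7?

20

Without the upper bounds there are C(15,2) = 105 ways to split 13 among 3 jars.
Subtract solutions that violate a single cap (substitute x_i' = x_i − (cap_i+1)): x_1 ≥ 8 gives C(7,2) = 21; x_2 ≥ 5 gives C(10,2) = 45; x_3 ≥ 8 gives C(7,2) = 21. Together 87.
Add back pairs where two caps are both exceeded: 1 + 0 + 1 = 2.
By inclusion–exclusion the count is 105 − 87 + 2 = 20.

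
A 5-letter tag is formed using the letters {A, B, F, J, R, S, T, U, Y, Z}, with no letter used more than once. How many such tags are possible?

30240

With no repetition, fill the 5 letters in order: 10 choices, then 9, down to 6.
10 × 9 × 8 × 7 × 6 = 30240.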